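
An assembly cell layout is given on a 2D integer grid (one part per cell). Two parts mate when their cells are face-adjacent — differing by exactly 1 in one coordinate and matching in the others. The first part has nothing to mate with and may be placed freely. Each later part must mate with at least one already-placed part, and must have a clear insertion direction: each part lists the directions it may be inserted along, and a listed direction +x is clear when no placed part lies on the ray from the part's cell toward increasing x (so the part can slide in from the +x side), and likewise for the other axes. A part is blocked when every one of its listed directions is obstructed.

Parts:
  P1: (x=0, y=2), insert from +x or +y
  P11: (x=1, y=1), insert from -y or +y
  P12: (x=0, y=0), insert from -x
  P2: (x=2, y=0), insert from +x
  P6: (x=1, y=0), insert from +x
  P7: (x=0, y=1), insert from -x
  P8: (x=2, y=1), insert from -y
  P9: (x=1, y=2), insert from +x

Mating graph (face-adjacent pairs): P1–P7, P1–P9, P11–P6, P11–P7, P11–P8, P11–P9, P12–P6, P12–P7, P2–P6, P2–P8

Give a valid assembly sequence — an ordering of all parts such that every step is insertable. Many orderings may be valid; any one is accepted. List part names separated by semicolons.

1. P7@(0, 1) [-x clear] — {P7}
2. P12@(0, 0) [-x clear] — {P12, P7}
3. P11@(1, 1) [-y clear] — {P11, P12, P7}
4. P8@(2, 1) [-y clear] — {P11, P12, P7, P8}
5. P6@(1, 0) [+x clear] — {P11, P12, P6, P7, P8}
6. P2@(2, 0) [+x clear] — {P11, P12, P2, P6, P7, P8}
7. P1@(0, 2) [+x clear] — {P1, P11, P12, P2, P6, P7, P8}
8. P9@(1, 2) [+x clear] — {P1, P11, P12, P2, P6, P7, P8, P9}

P7; P12; P11; P8; P6; P2; P1; P9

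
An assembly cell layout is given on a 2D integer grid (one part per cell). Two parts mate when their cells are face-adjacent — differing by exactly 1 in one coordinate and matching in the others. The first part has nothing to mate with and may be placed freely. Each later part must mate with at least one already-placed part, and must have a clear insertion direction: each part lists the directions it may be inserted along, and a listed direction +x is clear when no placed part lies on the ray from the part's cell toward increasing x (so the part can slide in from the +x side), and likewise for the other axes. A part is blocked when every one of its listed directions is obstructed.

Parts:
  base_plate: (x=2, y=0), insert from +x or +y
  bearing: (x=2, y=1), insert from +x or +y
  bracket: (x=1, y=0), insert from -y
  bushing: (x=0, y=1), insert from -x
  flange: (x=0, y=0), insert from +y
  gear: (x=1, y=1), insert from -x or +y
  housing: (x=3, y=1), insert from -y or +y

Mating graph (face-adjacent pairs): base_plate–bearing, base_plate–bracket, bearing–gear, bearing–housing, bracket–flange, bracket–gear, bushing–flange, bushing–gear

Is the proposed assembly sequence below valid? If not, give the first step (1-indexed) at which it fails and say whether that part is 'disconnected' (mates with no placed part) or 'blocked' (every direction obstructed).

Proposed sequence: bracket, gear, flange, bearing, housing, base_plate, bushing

1. bracket@(1, 0) [-y clear] — {bracket}
2. gear@(1, 1) [-x clear] — {bracket, gear}
3. flange@(0, 0) [+y clear] — {bracket, flange, gear}
4. bearing@(2, 1) [+x clear] — {bearing, bracket, flange, gear}
5. housing@(3, 1) [-y clear] — {bearing, bracket, flange, gear, housing}
6. base_plate@(2, 0) [+x clear] — {base_plate, bearing, bracket, flange, gear, housing}
7. bushing@(0, 1) [-x clear] — {base_plate, bearing, bracket, bushing, flange, gear, housing}

Valid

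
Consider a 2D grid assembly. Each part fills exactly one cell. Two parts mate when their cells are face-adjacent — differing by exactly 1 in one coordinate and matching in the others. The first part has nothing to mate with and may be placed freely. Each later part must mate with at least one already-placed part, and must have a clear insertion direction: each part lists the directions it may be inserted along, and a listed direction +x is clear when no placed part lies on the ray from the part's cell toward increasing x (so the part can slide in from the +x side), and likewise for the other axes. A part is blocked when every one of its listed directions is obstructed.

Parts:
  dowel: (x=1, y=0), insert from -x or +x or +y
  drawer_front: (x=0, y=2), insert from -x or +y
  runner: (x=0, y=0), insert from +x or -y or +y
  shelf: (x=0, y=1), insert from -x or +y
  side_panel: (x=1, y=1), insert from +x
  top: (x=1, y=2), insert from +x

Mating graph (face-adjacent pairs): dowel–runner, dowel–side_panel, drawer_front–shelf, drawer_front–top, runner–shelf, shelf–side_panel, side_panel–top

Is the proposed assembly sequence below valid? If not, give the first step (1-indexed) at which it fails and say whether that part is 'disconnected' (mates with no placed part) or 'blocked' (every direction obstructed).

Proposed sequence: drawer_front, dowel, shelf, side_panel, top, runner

1. drawer_front@(0, 2) [-x clear] — {drawer_front}
2. dowel@(1, 0) — no placed neighbour ⇒ disconnected

Invalid at step 2 (disconnected)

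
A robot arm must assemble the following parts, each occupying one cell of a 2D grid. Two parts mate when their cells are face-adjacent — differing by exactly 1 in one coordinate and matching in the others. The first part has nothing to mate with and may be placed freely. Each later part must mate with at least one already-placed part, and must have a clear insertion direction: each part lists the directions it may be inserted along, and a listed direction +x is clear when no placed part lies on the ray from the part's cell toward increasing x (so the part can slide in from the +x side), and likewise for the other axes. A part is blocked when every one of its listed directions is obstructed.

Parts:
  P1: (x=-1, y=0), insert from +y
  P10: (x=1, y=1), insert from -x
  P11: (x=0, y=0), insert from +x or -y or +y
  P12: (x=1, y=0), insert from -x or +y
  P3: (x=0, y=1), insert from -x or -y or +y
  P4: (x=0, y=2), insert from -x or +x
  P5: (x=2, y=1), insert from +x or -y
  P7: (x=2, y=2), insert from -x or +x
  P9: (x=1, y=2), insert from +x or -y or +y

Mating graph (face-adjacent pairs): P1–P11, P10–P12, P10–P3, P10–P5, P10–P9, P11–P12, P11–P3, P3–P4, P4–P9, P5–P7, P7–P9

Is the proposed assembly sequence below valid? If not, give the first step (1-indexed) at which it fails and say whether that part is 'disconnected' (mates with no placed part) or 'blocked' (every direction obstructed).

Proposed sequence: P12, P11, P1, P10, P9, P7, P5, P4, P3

Valid

1. P12@(1, 0) [-x clear] — {P12}
2. P11@(0, 0) [-y clear] — {P11, P12}
3. P1@(-1, 0) [+y clear] — {P1, P11, P12}
4. P10@(1, 1) [-x clear] — {P1, P10, P11, P12}
5. P9@(1, 2) [+x clear] — {P1, P10, P11, P12, P9}
6. P7@(2, 2) [+x clear] — {P1, P10, P11, P12, P7, P9}
7. P5@(2, 1) [+x clear] — {P1, P10, P11, P12, P5, P7, P9}
8. P4@(0, 2) [-x clear] — {P1, P10, P11, P12, P4, P5, P7, P9}
9. P3@(0, 1) [-x clear] — {P1, P10, P11, P12, P3, P4, P5, P7, P9}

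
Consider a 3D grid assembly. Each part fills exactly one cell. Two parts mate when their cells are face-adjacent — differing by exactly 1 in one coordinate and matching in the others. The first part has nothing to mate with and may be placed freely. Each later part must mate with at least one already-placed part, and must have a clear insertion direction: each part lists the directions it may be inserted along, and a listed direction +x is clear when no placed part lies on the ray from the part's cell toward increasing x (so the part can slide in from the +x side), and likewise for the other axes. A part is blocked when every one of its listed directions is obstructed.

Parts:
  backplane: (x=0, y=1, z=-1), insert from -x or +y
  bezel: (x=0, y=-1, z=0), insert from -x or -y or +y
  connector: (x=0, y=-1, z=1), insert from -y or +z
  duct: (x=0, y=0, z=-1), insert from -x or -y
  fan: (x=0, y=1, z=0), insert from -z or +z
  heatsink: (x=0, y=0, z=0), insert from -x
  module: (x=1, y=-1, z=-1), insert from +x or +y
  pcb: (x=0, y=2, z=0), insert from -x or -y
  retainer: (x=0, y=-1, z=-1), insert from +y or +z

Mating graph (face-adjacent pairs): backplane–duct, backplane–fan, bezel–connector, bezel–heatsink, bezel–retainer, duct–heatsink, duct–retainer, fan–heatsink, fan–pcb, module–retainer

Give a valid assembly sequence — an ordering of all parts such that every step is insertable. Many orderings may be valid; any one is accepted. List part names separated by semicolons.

1. backplane@(0, 1, -1) [-x clear] — {backplane}
2. duct@(0, 0, -1) [-x clear] — {backplane, duct}
3. retainer@(0, -1, -1) [+z clear] — {backplane, duct, retainer}
4. module@(1, -1, -1) [+x clear] — {backplane, duct, module, retainer}
5. heatsink@(0, 0, 0) [-x clear] — {backplane, duct, heatsink, module, retainer}
6. fan@(0, 1, 0) [+z clear] — {backplane, duct, fan, heatsink, module, retainer}
7. pcb@(0, 2, 0) [-x clear] — {backplane, duct, fan, heatsink, module, pcb, retainer}
8. bezel@(0, -1, 0) [-x clear] — {backplane, bezel, duct, fan, heatsink, module, pcb, retainer}
9. connector@(0, -1, 1) [-y clear] — {backplane, bezel, connector, duct, fan, heatsink, module, pcb, retainer}

backplane; duct; retainer; module; heatsink; fan; pcb; bezel; connector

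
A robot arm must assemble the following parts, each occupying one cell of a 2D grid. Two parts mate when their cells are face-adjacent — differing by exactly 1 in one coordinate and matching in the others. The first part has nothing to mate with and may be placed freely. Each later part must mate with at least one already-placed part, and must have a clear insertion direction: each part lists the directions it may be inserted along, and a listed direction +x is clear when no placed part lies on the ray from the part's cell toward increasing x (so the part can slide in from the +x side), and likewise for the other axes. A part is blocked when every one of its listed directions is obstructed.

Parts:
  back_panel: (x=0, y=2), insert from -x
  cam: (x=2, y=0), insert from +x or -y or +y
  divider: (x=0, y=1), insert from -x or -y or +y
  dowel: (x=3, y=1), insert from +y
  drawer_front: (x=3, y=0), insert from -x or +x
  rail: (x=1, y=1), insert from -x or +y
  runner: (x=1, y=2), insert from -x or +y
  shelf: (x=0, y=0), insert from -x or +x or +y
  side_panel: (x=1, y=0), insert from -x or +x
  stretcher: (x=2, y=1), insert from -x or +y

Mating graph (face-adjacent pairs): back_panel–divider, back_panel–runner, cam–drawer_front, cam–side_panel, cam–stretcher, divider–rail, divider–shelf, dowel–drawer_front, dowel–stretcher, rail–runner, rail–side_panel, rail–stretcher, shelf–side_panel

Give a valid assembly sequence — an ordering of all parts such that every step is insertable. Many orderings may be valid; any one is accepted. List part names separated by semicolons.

side_panel; cam; drawer_front; rail; dowel; stretcher; shelf; runner; back_panel; divider

1. side_panel@(1, 0) [-x clear] — {side_panel}
2. cam@(2, 0) [+x clear] — {cam, side_panel}
3. drawer_front@(3, 0) [+x clear] — {cam, drawer_front, side_panel}
4. rail@(1, 1) [-x clear] — {cam, drawer_front, rail, side_panel}
5. dowel@(3, 1) [+y clear] — {cam, dowel, drawer_front, rail, side_panel}
6. stretcher@(2, 1) [+y clear] — {cam, dowel, drawer_front, rail, side_panel, stretcher}
7. shelf@(0, 0) [-x clear] — {cam, dowel, drawer_front, rail, shelf, side_panel, stretcher}
8. runner@(1, 2) [-x clear] — {cam, dowel, drawer_front, rail, runner, shelf, side_panel, stretcher}
9. back_panel@(0, 2) [-x clear] — {back_panel, cam, dowel, drawer_front, rail, runner, shelf, side_panel, stretcher}
10. divider@(0, 1) [-x clear] — {back_panel, cam, divider, dowel, drawer_front, rail, runner, shelf, side_panel, stretcher}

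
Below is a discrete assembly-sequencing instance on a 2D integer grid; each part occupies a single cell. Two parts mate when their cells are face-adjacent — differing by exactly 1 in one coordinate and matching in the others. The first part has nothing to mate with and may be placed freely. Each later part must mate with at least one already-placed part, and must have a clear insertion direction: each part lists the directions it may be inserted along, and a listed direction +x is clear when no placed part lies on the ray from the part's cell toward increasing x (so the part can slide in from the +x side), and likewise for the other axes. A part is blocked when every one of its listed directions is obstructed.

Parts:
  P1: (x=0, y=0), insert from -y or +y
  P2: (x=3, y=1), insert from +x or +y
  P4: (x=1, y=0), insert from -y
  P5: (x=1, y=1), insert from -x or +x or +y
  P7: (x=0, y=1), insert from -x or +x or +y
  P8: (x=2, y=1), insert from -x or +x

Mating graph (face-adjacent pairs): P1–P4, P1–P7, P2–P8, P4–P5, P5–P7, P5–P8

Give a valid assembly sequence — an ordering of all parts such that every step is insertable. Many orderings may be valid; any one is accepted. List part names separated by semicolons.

P8; P2; P5; P4; P1; P7

1. P8@(2, 1) [-x clear] — {P8}
2. P2@(3, 1) [+x clear] — {P2, P8}
3. P5@(1, 1) [-x clear] — {P2, P5, P8}
4. P4@(1, 0) [-y clear] — {P2, P4, P5, P8}
5. P1@(0, 0) [-y clear] — {P1, P2, P4, P5, P8}
6. P7@(0, 1) [-x clear] — {P1, P2, P4, P5, P7, P8}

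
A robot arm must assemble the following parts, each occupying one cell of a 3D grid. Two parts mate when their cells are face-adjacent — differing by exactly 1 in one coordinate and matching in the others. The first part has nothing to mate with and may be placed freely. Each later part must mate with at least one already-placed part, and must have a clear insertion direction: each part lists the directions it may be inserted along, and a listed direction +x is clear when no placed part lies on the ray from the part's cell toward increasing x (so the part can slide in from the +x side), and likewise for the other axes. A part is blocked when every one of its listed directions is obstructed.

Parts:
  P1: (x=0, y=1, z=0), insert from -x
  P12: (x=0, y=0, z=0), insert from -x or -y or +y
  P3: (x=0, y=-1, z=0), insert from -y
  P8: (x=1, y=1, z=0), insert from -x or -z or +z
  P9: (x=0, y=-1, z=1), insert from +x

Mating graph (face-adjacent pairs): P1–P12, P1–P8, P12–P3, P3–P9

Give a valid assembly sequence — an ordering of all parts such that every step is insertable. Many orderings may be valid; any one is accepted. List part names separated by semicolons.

P8; P1; P12; P3; P9

1. P8@(1, 1, 0) [-x clear] — {P8}
2. P1@(0, 1, 0) [-x clear] — {P1, P8}
3. P12@(0, 0, 0) [-x clear] — {P1, P12, P8}
4. P3@(0, -1, 0) [-y clear] — {P1, P12, P3, P8}
5. P9@(0, -1, 1) [+x clear] — {P1, P12, P3, P8, P9}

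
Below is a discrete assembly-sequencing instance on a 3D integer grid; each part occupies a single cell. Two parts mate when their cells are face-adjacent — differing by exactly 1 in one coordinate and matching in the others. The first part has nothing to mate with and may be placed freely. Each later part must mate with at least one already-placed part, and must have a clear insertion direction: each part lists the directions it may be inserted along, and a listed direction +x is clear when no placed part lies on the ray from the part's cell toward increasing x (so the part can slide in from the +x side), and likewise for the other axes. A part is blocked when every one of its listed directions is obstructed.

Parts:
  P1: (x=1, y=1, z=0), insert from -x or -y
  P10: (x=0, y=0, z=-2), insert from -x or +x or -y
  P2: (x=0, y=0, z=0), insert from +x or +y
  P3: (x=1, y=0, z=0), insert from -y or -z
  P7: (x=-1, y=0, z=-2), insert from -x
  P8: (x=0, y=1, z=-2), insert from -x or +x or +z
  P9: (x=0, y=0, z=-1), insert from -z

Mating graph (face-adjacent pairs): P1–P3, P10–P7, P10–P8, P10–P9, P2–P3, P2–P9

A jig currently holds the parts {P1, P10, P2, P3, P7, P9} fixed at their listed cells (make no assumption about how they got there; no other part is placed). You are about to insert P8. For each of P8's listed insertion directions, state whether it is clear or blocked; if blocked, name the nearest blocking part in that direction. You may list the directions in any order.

+x: clear; +z: clear; -x: clear

-x: ray from P8(0, 1, -2) has no placed part ⇒ clear
+x: ray from P8(0, 1, -2) has no placed part ⇒ clear
+z: ray from P8(0, 1, -2) has no placed part ⇒ clear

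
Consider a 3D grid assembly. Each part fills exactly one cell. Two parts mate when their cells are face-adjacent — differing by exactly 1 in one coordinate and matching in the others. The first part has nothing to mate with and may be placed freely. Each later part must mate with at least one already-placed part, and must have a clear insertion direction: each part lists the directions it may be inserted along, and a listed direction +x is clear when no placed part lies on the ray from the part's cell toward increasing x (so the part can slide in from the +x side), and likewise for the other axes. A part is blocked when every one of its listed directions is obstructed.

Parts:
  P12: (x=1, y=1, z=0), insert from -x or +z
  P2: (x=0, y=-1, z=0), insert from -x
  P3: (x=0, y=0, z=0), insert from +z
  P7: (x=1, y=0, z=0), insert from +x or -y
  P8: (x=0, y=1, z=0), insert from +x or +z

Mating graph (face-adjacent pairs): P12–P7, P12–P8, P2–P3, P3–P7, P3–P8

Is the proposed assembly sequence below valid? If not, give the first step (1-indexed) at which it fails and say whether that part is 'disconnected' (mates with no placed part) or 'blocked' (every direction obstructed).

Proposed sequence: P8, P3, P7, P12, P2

Valid

1. P8@(0, 1, 0) [+x clear] — {P8}
2. P3@(0, 0, 0) [+z clear] — {P3, P8}
3. P7@(1, 0, 0) [+x clear] — {P3, P7, P8}
4. P12@(1, 1, 0) [+z clear] — {P12, P3, P7, P8}
5. P2@(0, -1, 0) [-x clear] — {P12, P2, P3, P7, P8}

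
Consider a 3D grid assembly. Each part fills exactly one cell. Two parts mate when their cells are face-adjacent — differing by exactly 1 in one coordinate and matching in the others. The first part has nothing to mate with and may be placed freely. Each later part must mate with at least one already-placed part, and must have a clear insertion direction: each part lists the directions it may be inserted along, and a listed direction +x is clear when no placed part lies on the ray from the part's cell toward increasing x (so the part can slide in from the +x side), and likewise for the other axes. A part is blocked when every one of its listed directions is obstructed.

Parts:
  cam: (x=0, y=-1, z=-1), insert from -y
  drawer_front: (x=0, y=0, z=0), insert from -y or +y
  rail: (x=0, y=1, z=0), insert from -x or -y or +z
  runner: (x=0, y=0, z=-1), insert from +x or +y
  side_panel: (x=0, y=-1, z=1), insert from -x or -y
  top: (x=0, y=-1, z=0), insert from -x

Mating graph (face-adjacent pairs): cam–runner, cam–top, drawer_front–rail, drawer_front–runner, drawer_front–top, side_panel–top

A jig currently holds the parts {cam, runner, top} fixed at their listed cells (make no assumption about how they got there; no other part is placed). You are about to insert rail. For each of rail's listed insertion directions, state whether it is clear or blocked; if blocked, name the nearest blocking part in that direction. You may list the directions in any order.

+z: clear; -x: clear; -y: blocked by top

-x: ray from rail(0, 1, 0) has no placed part ⇒ clear
-y: nearest on ray is top@(0, -1, 0) ⇒ blocked
+z: ray from rail(0, 1, 0) has no placed part ⇒ clear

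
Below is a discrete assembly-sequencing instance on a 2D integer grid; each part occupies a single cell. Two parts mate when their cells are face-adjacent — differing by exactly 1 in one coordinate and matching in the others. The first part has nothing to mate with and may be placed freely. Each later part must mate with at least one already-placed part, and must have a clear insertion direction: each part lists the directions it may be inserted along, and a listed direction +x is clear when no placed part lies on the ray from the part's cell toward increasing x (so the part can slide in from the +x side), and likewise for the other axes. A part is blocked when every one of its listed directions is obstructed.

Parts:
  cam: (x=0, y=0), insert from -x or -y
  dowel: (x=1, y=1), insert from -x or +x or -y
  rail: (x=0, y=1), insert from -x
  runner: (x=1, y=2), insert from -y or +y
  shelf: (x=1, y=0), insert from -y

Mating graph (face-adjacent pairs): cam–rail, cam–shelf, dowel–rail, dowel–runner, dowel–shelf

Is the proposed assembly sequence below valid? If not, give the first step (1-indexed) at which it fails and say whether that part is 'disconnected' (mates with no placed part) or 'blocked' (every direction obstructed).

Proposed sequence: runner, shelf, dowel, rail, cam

Invalid at step 2 (disconnected)

1. runner@(1, 2) [-y clear] — {runner}
2. shelf@(1, 0) — no placed neighbour ⇒ disconnected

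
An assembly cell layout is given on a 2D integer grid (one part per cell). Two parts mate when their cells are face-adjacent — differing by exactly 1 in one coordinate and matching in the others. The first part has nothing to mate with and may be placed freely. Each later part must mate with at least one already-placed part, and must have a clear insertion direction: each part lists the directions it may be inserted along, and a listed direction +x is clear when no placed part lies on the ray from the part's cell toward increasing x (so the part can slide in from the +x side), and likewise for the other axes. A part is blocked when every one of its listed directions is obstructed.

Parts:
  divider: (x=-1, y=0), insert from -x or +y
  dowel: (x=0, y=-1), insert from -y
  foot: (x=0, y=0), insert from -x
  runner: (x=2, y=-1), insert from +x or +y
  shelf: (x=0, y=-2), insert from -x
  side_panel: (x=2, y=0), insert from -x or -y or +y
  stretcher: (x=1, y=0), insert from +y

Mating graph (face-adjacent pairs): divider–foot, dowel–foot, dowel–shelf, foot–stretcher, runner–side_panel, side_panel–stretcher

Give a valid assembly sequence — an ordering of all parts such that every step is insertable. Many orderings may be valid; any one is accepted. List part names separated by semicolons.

1. foot@(0, 0) [-x clear] — {foot}
2. stretcher@(1, 0) [+y clear] — {foot, stretcher}
3. dowel@(0, -1) [-y clear] — {dowel, foot, stretcher}
4. side_panel@(2, 0) [-y clear] — {dowel, foot, side_panel, stretcher}
5. runner@(2, -1) [+x clear] — {dowel, foot, runner, side_panel, stretcher}
6. divider@(-1, 0) [-x clear] — {divider, dowel, foot, runner, side_panel, stretcher}
7. shelf@(0, -2) [-x clear] — {divider, dowel, foot, runner, shelf, side_panel, stretcher}

foot; stretcher; dowel; side_panel; runner; divider; shelf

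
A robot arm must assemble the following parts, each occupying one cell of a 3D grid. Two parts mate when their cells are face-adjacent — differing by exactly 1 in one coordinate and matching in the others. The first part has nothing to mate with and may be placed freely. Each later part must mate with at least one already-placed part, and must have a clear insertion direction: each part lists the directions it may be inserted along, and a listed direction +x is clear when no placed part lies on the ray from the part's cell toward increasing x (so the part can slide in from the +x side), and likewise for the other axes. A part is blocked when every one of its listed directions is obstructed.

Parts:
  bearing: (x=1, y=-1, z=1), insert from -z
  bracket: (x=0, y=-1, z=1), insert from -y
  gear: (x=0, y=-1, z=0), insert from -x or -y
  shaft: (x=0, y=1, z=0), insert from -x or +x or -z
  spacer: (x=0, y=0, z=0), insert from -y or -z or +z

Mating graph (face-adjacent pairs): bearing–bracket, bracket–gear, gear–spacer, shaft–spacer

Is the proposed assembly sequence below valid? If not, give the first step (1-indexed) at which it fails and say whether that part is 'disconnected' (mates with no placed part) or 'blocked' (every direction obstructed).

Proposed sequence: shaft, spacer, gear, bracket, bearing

Valid

1. shaft@(0, 1, 0) [-x clear] — {shaft}
2. spacer@(0, 0, 0) [-y clear] — {shaft, spacer}
3. gear@(0, -1, 0) [-x clear] — {gear, shaft, spacer}
4. bracket@(0, -1, 1) [-y clear] — {bracket, gear, shaft, spacer}
5. bearing@(1, -1, 1) [-z clear] — {bearing, bracket, gear, shaft, spacer}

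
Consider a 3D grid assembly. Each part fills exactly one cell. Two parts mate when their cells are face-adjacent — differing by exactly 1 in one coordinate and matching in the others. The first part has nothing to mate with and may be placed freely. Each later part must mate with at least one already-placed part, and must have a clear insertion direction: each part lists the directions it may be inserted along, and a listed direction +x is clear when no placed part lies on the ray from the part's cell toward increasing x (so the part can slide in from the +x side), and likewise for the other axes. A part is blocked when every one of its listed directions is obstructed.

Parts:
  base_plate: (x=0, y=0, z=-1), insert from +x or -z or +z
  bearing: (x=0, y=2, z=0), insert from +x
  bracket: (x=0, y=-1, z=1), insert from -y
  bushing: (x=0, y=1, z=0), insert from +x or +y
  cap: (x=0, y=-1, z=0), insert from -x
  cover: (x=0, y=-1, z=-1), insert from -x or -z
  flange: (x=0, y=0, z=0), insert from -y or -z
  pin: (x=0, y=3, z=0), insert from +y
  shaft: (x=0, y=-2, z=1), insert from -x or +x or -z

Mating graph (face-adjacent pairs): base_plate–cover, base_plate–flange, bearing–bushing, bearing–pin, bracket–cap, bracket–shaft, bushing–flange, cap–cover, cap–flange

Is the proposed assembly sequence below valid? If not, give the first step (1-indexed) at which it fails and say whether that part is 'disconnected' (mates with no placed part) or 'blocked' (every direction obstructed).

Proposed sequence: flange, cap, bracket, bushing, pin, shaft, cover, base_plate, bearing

Invalid at step 5 (disconnected)

1. flange@(0, 0, 0) [-y clear] — {flange}
2. cap@(0, -1, 0) [-x clear] — {cap, flange}
3. bracket@(0, -1, 1) [-y clear] — {bracket, cap, flange}
4. bushing@(0, 1, 0) [+x clear] — {bracket, bushing, cap, flange}
5. pin@(0, 3, 0) — no placed neighbour ⇒ disconnected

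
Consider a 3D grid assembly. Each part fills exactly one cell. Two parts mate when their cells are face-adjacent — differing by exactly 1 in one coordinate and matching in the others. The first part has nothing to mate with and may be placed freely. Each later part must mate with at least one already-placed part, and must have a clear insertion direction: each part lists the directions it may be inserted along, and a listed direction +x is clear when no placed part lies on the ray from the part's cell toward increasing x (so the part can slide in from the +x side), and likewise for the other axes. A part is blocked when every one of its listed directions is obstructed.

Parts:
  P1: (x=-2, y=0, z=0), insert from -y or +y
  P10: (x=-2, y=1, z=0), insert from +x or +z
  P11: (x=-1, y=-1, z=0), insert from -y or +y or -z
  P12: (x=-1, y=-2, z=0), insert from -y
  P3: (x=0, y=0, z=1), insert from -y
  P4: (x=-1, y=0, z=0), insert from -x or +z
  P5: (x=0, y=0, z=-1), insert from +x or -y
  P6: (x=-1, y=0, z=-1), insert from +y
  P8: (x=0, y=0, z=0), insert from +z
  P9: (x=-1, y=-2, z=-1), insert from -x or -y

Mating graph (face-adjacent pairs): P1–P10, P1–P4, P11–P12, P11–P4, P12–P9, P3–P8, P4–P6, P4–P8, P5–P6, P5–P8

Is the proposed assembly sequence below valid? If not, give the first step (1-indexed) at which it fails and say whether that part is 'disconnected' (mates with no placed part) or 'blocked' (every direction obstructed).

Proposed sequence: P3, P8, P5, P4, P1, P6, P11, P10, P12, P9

1. P3@(0, 0, 1) [-y clear] — {P3}
2. P8@(0, 0, 0) — +z all obstructed ⇒ blocked

Invalid at step 2 (blocked)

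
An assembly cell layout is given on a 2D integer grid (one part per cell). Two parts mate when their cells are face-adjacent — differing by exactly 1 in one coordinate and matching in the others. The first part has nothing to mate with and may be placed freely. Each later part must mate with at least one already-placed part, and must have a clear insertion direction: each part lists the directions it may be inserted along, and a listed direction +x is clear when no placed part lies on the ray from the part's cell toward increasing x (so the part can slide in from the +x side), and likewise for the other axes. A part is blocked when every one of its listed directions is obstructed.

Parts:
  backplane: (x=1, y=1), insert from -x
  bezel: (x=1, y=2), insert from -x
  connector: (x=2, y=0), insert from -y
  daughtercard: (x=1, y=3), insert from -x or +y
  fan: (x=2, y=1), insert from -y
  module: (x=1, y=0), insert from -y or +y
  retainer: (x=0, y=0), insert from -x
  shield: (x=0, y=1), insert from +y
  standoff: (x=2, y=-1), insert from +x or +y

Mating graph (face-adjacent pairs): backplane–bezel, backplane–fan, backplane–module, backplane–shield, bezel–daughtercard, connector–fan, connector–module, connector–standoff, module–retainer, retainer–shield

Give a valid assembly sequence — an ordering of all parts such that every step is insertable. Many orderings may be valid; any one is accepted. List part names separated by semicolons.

retainer; module; backplane; bezel; fan; connector; standoff; daughtercard; shield

1. retainer@(0, 0) [-x clear] — {retainer}
2. module@(1, 0) [-y clear] — {module, retainer}
3. backplane@(1, 1) [-x clear] — {backplane, module, retainer}
4. bezel@(1, 2) [-x clear] — {backplane, bezel, module, retainer}
5. fan@(2, 1) [-y clear] — {backplane, bezel, fan, module, retainer}
6. connector@(2, 0) [-y clear] — {backplane, bezel, connector, fan, module, retainer}
7. standoff@(2, -1) [+x clear] — {backplane, bezel, connector, fan, module, retainer, standoff}
8. daughtercard@(1, 3) [-x clear] — {backplane, bezel, connector, daughtercard, fan, module, retainer, standoff}
9. shield@(0, 1) [+y clear] — {backplane, bezel, connector, daughtercard, fan, module, retainer, shield, standoff}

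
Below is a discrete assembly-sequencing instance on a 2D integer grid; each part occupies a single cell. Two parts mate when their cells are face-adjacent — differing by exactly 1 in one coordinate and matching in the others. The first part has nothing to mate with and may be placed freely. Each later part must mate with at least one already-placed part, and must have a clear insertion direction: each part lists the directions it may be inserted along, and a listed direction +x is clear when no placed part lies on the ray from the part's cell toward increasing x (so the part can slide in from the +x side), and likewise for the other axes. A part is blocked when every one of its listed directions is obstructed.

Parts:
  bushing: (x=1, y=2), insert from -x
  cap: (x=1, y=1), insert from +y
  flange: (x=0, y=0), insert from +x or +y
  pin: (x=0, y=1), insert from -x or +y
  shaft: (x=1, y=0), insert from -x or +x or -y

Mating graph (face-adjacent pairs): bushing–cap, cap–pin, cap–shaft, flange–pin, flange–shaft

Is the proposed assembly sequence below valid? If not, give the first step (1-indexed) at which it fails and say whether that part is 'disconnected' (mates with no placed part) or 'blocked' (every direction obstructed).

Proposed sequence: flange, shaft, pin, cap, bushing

1. flange@(0, 0) [+x clear] — {flange}
2. shaft@(1, 0) [+x clear] — {flange, shaft}
3. pin@(0, 1) [-x clear] — {flange, pin, shaft}
4. cap@(1, 1) [+y clear] — {cap, flange, pin, shaft}
5. bushing@(1, 2) [-x clear] — {bushing, cap, flange, pin, shaft}

Valid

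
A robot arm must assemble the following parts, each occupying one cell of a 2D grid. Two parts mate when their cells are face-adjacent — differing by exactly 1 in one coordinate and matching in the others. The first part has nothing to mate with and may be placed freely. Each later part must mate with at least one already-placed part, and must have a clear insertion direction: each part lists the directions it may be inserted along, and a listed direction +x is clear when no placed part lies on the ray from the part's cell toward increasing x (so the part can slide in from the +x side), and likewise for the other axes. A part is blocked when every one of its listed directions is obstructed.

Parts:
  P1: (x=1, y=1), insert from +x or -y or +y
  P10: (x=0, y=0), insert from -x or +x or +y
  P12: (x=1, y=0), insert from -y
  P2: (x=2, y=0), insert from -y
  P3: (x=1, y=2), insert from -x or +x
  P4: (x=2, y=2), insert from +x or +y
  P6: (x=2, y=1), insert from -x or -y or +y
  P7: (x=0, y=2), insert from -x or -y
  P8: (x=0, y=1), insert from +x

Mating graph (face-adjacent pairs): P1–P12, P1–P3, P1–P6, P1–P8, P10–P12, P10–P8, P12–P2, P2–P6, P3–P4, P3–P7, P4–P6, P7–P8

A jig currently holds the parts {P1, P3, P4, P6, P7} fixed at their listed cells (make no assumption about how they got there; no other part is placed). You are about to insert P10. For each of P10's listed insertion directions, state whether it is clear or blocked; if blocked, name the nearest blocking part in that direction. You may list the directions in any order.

-x: ray from P10(0, 0) has no placed part ⇒ clear
+x: ray from P10(0, 0) has no placed part ⇒ clear
+y: nearest on ray is P7@(0, 2) ⇒ blocked

+x: clear; +y: blocked by P7; -x: clear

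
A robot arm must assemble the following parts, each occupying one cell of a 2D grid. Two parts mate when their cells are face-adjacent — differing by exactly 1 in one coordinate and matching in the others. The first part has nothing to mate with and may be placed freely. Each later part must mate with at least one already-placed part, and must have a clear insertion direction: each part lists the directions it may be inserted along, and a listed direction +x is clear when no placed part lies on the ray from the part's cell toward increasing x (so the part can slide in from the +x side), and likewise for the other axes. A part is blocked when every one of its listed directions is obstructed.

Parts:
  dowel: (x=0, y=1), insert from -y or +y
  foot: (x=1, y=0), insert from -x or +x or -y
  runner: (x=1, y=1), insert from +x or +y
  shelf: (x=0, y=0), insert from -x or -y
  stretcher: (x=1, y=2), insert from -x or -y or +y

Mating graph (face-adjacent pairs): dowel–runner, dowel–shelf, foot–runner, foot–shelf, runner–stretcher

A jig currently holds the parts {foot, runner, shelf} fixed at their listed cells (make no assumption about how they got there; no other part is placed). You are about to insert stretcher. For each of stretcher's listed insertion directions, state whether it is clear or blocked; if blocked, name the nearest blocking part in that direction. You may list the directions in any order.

-x: ray from stretcher(1, 2) has no placed part ⇒ clear
-y: nearest on ray is runner@(1, 1) ⇒ blocked
+y: ray from stretcher(1, 2) has no placed part ⇒ clear

+y: clear; -x: clear; -y: blocked by runner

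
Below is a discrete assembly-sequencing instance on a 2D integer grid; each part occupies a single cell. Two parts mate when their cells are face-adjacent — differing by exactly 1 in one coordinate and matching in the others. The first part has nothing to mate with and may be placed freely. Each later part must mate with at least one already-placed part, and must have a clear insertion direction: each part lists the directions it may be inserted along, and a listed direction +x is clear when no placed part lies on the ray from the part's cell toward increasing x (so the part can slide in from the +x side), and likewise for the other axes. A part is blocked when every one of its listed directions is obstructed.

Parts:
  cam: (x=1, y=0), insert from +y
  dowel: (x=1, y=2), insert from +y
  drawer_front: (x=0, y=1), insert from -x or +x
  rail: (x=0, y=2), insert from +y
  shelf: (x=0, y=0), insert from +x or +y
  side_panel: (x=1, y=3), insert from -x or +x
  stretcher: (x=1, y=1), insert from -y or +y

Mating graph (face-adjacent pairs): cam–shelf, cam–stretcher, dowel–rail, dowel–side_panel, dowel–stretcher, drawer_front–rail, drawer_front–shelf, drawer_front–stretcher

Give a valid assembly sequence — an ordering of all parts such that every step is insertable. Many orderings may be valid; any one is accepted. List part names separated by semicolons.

rail; drawer_front; shelf; cam; stretcher; dowel; side_panel

1. rail@(0, 2) [+y clear] — {rail}
2. drawer_front@(0, 1) [-x clear] — {drawer_front, rail}
3. shelf@(0, 0) [+x clear] — {drawer_front, rail, shelf}
4. cam@(1, 0) [+y clear] — {cam, drawer_front, rail, shelf}
5. stretcher@(1, 1) [+y clear] — {cam, drawer_front, rail, shelf, stretcher}
6. dowel@(1, 2) [+y clear] — {cam, dowel, drawer_front, rail, shelf, stretcher}
7. side_panel@(1, 3) [-x clear] — {cam, dowel, drawer_front, rail, shelf, side_panel, stretcher}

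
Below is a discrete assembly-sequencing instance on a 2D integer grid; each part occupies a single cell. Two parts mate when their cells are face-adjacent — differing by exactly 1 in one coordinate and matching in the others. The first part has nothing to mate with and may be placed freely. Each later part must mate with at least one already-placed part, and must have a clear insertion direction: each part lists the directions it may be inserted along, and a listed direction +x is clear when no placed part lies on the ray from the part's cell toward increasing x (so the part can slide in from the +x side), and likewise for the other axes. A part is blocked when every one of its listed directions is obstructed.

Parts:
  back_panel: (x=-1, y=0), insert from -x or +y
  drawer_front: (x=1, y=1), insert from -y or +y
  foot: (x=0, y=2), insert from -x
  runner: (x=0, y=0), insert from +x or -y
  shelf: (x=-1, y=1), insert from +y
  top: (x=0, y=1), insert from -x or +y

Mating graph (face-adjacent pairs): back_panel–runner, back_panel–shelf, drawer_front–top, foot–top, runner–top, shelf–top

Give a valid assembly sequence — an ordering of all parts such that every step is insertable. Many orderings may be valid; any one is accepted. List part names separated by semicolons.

back_panel; runner; top; drawer_front; foot; shelf

1. back_panel@(-1, 0) [-x clear] — {back_panel}
2. runner@(0, 0) [+x clear] — {back_panel, runner}
3. top@(0, 1) [-x clear] — {back_panel, runner, top}
4. drawer_front@(1, 1) [-y clear] — {back_panel, drawer_front, runner, top}
5. foot@(0, 2) [-x clear] — {back_panel, drawer_front, foot, runner, top}
6. shelf@(-1, 1) [+y clear] — {back_panel, drawer_front, foot, runner, shelf, top}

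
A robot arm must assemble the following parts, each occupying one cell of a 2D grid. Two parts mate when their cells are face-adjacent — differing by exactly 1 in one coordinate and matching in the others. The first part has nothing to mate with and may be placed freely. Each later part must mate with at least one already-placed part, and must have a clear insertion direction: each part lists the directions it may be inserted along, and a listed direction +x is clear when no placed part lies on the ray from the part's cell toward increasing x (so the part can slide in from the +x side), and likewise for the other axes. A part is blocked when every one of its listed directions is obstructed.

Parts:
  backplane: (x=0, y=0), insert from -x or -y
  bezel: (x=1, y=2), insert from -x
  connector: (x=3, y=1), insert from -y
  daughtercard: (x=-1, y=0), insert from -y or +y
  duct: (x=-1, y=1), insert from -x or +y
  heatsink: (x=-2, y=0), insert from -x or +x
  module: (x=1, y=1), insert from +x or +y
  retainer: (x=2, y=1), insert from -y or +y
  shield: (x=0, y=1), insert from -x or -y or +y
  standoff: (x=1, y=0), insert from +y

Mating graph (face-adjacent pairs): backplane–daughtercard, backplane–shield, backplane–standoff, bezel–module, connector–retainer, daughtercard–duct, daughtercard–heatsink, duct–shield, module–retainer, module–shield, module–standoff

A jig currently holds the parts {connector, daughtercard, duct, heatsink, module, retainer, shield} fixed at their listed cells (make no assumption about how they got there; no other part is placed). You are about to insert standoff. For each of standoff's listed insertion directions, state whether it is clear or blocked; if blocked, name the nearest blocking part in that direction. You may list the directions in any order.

+y: blocked by module

+y: nearest on ray is module@(1, 1) ⇒ blocked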